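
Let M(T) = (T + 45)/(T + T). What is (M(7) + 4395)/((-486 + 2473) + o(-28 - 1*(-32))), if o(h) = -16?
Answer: 30791/13797 ≈ 2.2317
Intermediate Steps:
M(T) = (45 + T)/(2*T) (M(T) = (45 + T)/((2*T)) = (45 + T)*(1/(2*T)) = (45 + T)/(2*T))
(M(7) + 4395)/((-486 + 2473) + o(-28 - 1*(-32))) = ((1/2)*(45 + 7)/7 + 4395)/((-486 + 2473) - 16) = ((1/2)*(1/7)*52 + 4395)/(1987 - 16) = (26/7 + 4395)/1971 = (30791/7)*(1/1971) = 30791/13797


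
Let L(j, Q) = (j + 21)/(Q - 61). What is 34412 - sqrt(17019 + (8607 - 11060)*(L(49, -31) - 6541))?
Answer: 34412 - sqrt(33991336002)/46 ≈ 30404.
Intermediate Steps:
L(j, Q) = (21 + j)/(-61 + Q)
34412 - sqrt(17019 + (8607 - 11060)*(L(49, -31) - 6541)) = 34412 - sqrt(17019 + (8607 - 11060)*((21 + 49)/(-61 - 31) - 6541)) = 34412 - sqrt(17019 - 2453*(70/(-92) - 6541)) = 34412 - sqrt(17019 - 2453*(-1/92*70 - 6541)) = 34412 - sqrt(17019 - 2453*(-35/46 - 6541)) = 34412 - sqrt(17019 - 2453*(-300921/46)) = 34412 - sqrt(17019 + 738159213/46) = 34412 - sqrt(738942087/46) = 34412 - sqrt(33991336002)/46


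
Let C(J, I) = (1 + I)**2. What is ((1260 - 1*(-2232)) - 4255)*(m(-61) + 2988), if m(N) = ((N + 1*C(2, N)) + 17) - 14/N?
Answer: -304588074/61 ≈ -4.9932e+6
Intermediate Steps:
m(N) = 17 + N + (1 + N)**2 - 14/N (m(N) = ((N + 1*(1 + N)**2) + 17) - 14/N = ((N + (1 + N)**2) + 17) - 14/N = (17 + N + (1 + N)**2) - 14/N = 17 + N + (1 + N)**2 - 14/N)
((1260 - 1*(-2232)) - 4255)*(m(-61) + 2988) = ((1260 - 1*(-2232)) - 4255)*((17 - 61 + (1 - 61)**2 - 14/(-61)) + 2988) = ((1260 + 2232) - 4255)*((17 - 61 + (-60)**2 - 14*(-1/61)) + 2988) = (3492 - 4255)*((17 - 61 + 3600 + 14/61) + 2988) = -763*(216930/61 + 2988) = -763*399198/61 = -304588074/61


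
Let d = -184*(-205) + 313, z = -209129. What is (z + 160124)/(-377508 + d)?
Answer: 9801/67895 ≈ 0.14436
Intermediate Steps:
d = 38033 (d = 37720 + 313 = 38033)
(z + 160124)/(-377508 + d) = (-209129 + 160124)/(-377508 + 38033) = -49005/(-339475) = -49005*(-1/339475) = 9801/67895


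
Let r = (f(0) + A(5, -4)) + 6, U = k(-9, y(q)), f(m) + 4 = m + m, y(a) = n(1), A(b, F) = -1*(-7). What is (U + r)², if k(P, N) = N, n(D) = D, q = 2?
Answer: 100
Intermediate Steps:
A(b, F) = 7
y(a) = 1
f(m) = -4 + 2*m (f(m) = -4 + (m + m) = -4 + 2*m)
U = 1
r = 9 (r = ((-4 + 2*0) + 7) + 6 = ((-4 + 0) + 7) + 6 = (-4 + 7) + 6 = 3 + 6 = 9)
(U + r)² = (1 + 9)² = 10² = 100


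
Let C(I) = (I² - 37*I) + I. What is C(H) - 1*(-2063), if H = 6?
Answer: 1883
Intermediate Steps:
C(I) = I² - 36*I
C(H) - 1*(-2063) = 6*(-36 + 6) - 1*(-2063) = 6*(-30) + 2063 = -180 + 2063 = 1883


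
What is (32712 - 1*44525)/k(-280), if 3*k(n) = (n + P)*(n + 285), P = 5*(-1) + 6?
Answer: 11813/465 ≈ 25.404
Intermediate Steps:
P = 1 (P = -5 + 6 = 1)
k(n) = (1 + n)*(285 + n)/3 (k(n) = ((n + 1)*(n + 285))/3 = ((1 + n)*(285 + n))/3 = (1 + n)*(285 + n)/3)
(32712 - 1*44525)/k(-280) = (32712 - 1*44525)/(95 + (1/3)*(-280)**2 + (286/3)*(-280)) = (32712 - 44525)/(95 + (1/3)*78400 - 80080/3) = -11813/(95 + 78400/3 - 80080/3) = -11813/(-465) = -11813*(-1/465) = 11813/465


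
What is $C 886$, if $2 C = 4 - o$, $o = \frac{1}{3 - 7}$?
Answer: $\frac{7531}{4} \approx 1882.8$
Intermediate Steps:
$o = - \frac{1}{4}$ ($o = \frac{1}{-4} = - \frac{1}{4} \approx -0.25$)
$C = \frac{17}{8}$ ($C = \frac{4 - - \frac{1}{4}}{2} = \frac{4 + \frac{1}{4}}{2} = \frac{1}{2} \cdot \frac{17}{4} = \frac{17}{8} \approx 2.125$)
$C 886 = \frac{17}{8} \cdot 886 = \frac{7531}{4}$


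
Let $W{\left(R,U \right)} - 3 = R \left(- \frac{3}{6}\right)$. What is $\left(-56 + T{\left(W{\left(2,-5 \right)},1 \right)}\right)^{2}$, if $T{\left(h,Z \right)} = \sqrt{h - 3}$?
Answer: $\left(56 - i\right)^{2} \approx 3135.0 - 112.0 i$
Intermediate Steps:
$W{\left(R,U \right)} = 3 - \frac{R}{2}$ ($W{\left(R,U \right)} = 3 + R \left(- \frac{3}{6}\right) = 3 + R \left(\left(-3\right) \frac{1}{6}\right) = 3 + R \left(- \frac{1}{2}\right) = 3 - \frac{R}{2}$)
$T{\left(h,Z \right)} = \sqrt{-3 + h}$
$\left(-56 + T{\left(W{\left(2,-5 \right)},1 \right)}\right)^{2} = \left(-56 + \sqrt{-3 + \left(3 - 1\right)}\right)^{2} = \left(-56 + \sqrt{-3 + 2}\right)^{2} = \left(-56 + \sqrt{-1}\right)^{2} = \left(-56 + i\right)^{2}$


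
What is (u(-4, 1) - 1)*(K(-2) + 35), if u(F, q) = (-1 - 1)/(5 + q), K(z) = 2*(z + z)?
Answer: -36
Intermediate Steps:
K(z) = 4*z (K(z) = 2*(2*z) = 4*z)
u(F, q) = -2/(5 + q)
(u(-4, 1) - 1)*(K(-2) + 35) = (-2/(5 + 1) - 1)*(4*(-2) + 35) = (-2/6 - 1)*(-8 + 35) = (-2*⅙ - 1)*27 = (-⅓ - 1)*27 = -4/3*27 = -36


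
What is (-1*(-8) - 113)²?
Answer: 11025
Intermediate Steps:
(-1*(-8) - 113)² = (8 - 113)² = (-105)² = 11025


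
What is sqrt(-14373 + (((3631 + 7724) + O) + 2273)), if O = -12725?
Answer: I*sqrt(13470) ≈ 116.06*I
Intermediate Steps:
sqrt(-14373 + (((3631 + 7724) + O) + 2273)) = sqrt(-14373 + (((3631 + 7724) - 12725) + 2273)) = sqrt(-14373 + ((11355 - 12725) + 2273)) = sqrt(-14373 + (-1370 + 2273)) = sqrt(-14373 + 903) = sqrt(-13470) = I*sqrt(13470)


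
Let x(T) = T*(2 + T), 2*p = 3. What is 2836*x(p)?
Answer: 14889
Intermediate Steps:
p = 3/2 (p = (1/2)*3 = 3/2 ≈ 1.5000)
2836*x(p) = 2836*(3*(2 + 3/2)/2) = 2836*((3/2)*(7/2)) = 2836*(21/4) = 14889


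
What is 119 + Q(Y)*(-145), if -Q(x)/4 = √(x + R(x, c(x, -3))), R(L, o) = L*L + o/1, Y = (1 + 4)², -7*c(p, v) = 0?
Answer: 119 + 2900*√26 ≈ 14906.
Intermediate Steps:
c(p, v) = 0 (c(p, v) = -⅐*0 = 0)
Y = 25 (Y = 5² = 25)
R(L, o) = o + L² (R(L, o) = L² + 1*o = L² + o = o + L²)
Q(x) = -4*√(x + x²) (Q(x) = -4*√(x + (0 + x²)) = -4*√(x + x²))
119 + Q(Y)*(-145) = 119 - 4*5*√(1 + 25)*(-145) = 119 - 4*5*√26*(-145) = 119 - 20*√26*(-145) = 119 + 2900*√26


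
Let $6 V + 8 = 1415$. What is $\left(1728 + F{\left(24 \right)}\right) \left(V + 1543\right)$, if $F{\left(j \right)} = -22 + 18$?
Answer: $3064410$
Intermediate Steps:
$V = \frac{469}{2}$ ($V = - \frac{4}{3} + \frac{1}{6} \cdot 1415 = - \frac{4}{3} + \frac{1415}{6} = \frac{469}{2} \approx 234.5$)
$F{\left(j \right)} = -4$
$\left(1728 + F{\left(24 \right)}\right) \left(V + 1543\right) = \left(1728 - 4\right) \left(\frac{469}{2} + 1543\right) = 1724 \cdot \frac{3555}{2} = 3064410$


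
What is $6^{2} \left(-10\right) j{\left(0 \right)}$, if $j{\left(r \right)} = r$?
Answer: $0$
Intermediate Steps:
$6^{2} \left(-10\right) j{\left(0 \right)} = 6^{2} \left(-10\right) 0 = 36 \left(-10\right) 0 = \left(-360\right) 0 = 0$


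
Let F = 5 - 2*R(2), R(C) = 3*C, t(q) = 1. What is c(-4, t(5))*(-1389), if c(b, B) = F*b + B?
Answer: -40281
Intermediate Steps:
F = -7 (F = 5 - 6*2 = 5 - 2*6 = 5 - 12 = -7)
c(b, B) = B - 7*b (c(b, B) = -7*b + B = B - 7*b)
c(-4, t(5))*(-1389) = (1 - 7*(-4))*(-1389) = (1 + 28)*(-1389) = 29*(-1389) = -40281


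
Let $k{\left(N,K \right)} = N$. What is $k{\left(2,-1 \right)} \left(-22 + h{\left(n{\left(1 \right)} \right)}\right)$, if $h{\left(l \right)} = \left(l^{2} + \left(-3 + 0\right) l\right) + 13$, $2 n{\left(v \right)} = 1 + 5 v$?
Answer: $-18$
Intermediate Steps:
$n{\left(v \right)} = \frac{1}{2} + \frac{5 v}{2}$ ($n{\left(v \right)} = \frac{1 + 5 v}{2} = \frac{1}{2} + \frac{5 v}{2}$)
$h{\left(l \right)} = 13 + l^{2} - 3 l$ ($h{\left(l \right)} = \left(l^{2} - 3 l\right) + 13 = 13 + l^{2} - 3 l$)
$k{\left(2,-1 \right)} \left(-22 + h{\left(n{\left(1 \right)} \right)}\right) = 2 \left(-22 + \left(13 + \left(\frac{1}{2} + \frac{5}{2} \cdot 1\right)^{2} - 3 \left(\frac{1}{2} + \frac{5}{2} \cdot 1\right)\right)\right) = 2 \left(-22 + \left(13 + \left(\frac{1}{2} + \frac{5}{2}\right)^{2} - 3 \left(\frac{1}{2} + \frac{5}{2}\right)\right)\right) = 2 \left(-22 + \left(13 + 3^{2} - 9\right)\right) = 2 \left(-22 + \left(13 + 9 - 9\right)\right) = 2 \left(-22 + 13\right) = 2 \left(-9\right) = -18$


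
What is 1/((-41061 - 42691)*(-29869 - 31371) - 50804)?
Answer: 1/5128921676 ≈ 1.9497e-10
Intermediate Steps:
1/((-41061 - 42691)*(-29869 - 31371) - 50804) = 1/(-83752*(-61240) - 50804) = 1/(5128972480 - 50804) = 1/5128921676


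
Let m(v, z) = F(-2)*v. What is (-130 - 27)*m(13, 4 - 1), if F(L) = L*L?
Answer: -8164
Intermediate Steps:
F(L) = L**2
m(v, z) = 4*v (m(v, z) = (-2)**2*v = 4*v)
(-130 - 27)*m(13, 4 - 1) = (-130 - 27)*(4*13) = -157*52 = -8164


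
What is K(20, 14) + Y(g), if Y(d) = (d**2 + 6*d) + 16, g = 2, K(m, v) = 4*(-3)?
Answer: 20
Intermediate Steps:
K(m, v) = -12
Y(d) = 16 + d**2 + 6*d
K(20, 14) + Y(g) = -12 + (16 + 2**2 + 6*2) = -12 + (16 + 4 + 12) = -12 + 32 = 20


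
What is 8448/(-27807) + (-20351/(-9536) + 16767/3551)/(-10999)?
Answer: -1050976222316821/3452256046231616 ≈ -0.30443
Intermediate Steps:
8448/(-27807) + (-20351/(-9536) + 16767/3551)/(-10999) = 8448*(-1/27807) + (-20351*(-1/9536) + 16767*(1/3551))*(-1/10999) = -2816/9269 + (20351/9536 + 16767/3551)*(-1/10999) = -2816/9269 + (232156513/33862336)*(-1/10999) = -2816/9269 - 232156513/372451833664 = -1050976222316821/3452256046231616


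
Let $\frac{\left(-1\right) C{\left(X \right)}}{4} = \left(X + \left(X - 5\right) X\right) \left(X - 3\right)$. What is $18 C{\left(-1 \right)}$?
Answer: $1440$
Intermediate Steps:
$C{\left(X \right)} = - 4 \left(-3 + X\right) \left(X + X \left(-5 + X\right)\right)$ ($C{\left(X \right)} = - 4 \left(X + \left(X - 5\right) X\right) \left(X - 3\right) = - 4 \left(X + \left(-5 + X\right) X\right) \left(-3 + X\right) = - 4 \left(X + X \left(-5 + X\right)\right) \left(-3 + X\right) = - 4 \left(-3 + X\right) \left(X + X \left(-5 + X\right)\right)$)
$18 C{\left(-1 \right)} = 18 \cdot 4 \left(-1\right) \left(-12 - \left(-1\right)^{2} + 7 \left(-1\right)\right) = 18 \cdot 4 \left(-1\right) \left(-12 - 1 - 7\right) = 18 \cdot 4 \left(-1\right) \left(-20\right) = 18 \cdot 80 = 1440$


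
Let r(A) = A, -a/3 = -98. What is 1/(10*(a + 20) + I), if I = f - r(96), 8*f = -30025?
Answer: -8/5673 ≈ -0.0014102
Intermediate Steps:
a = 294 (a = -3*(-98) = 294)
f = -30025/8 (f = (⅛)*(-30025) = -30025/8 ≈ -3753.1)
I = -30793/8 (I = -30025/8 - 1*96 = -30025/8 - 96 = -30793/8 ≈ -3849.1)
1/(10*(a + 20) + I) = 1/(10*(294 + 20) - 30793/8) = 1/(10*314 - 30793/8) = 1/(3140 - 30793/8) = 1/(-5673/8) = -8/5673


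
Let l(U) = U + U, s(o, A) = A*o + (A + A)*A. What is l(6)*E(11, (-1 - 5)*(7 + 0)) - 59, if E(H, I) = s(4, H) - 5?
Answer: 3313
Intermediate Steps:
s(o, A) = 2*A² + A*o (s(o, A) = A*o + (2*A)*A = A*o + 2*A² = 2*A² + A*o)
E(H, I) = -5 + H*(4 + 2*H) (E(H, I) = H*(4 + 2*H) - 5 = -5 + H*(4 + 2*H))
l(U) = 2*U
l(6)*E(11, (-1 - 5)*(7 + 0)) - 59 = (2*6)*(-5 + 2*11*(2 + 11)) - 59 = 12*(-5 + 2*11*13) - 59 = 12*(-5 + 286) - 59 = 12*281 - 59 = 3372 - 59 = 3313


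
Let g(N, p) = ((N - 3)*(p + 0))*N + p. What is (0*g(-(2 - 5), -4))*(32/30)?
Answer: 0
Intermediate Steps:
g(N, p) = p + N*p*(-3 + N) (g(N, p) = ((-3 + N)*p)*N + p = (p*(-3 + N))*N + p = N*p*(-3 + N) + p = p + N*p*(-3 + N))
(0*g(-(2 - 5), -4))*(32/30) = (0*(-4*(1 + (-(2 - 5))² - (-3)*(2 - 5))))*(32/30) = (0*(-4*(1 + (-1*(-3))² - (-3)*(-3))))*(32*(1/30)) = (0*(-4*(1 + 3² - 3*3)))*(16/15) = (0*(-4*(1 + 9 - 9)))*(16/15) = (0*(-4*1))*(16/15) = (0*(-4))*(16/15) = 0*(16/15) = 0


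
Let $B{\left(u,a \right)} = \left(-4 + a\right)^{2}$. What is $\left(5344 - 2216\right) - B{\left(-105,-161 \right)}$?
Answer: $-24097$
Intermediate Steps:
$\left(5344 - 2216\right) - B{\left(-105,-161 \right)} = \left(5344 - 2216\right) - \left(-4 - 161\right)^{2} = 3128 - \left(-165\right)^{2} = 3128 - 27225 = -24097$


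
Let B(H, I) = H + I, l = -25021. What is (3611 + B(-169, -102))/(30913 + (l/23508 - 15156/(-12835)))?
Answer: 1007762101200/9327265632053 ≈ 0.10804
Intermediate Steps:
(3611 + B(-169, -102))/(30913 + (l/23508 - 15156/(-12835))) = (3611 + (-169 - 102))/(30913 + (-25021/23508 - 15156/(-12835))) = (3611 - 271)/(30913 + (-25021*1/23508 - 15156*(-1/12835))) = 3340/(30913 + (-25021/23508 + 15156/12835)) = 3340/(30913 + 35142713/301725180) = 3340/(9327265632053/301725180) = 3340*(301725180/9327265632053) = 1007762101200/9327265632053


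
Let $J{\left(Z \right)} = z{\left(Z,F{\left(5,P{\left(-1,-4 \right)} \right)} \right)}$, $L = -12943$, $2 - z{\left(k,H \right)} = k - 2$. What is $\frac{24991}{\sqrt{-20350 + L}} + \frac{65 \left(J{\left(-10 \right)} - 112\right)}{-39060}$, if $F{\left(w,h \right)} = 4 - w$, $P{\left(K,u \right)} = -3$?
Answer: $\frac{91}{558} - \frac{24991 i \sqrt{197}}{2561} \approx 0.16308 - 136.96 i$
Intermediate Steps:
$z{\left(k,H \right)} = 4 - k$ ($z{\left(k,H \right)} = 2 - \left(k - 2\right) = 2 - \left(-2 + k\right) = 4 - k$)
$J{\left(Z \right)} = 4 - Z$
$\frac{24991}{\sqrt{-20350 + L}} + \frac{65 \left(J{\left(-10 \right)} - 112\right)}{-39060} = \frac{24991}{\sqrt{-20350 - 12943}} + \frac{65 \left(\left(4 - -10\right) - 112\right)}{-39060} = \frac{24991}{\sqrt{-33293}} + 65 \left(\left(4 + 10\right) - 112\right) \left(- \frac{1}{39060}\right) = \frac{24991}{13 i \sqrt{197}} + 65 \left(14 - 112\right) \left(- \frac{1}{39060}\right) = 24991 \left(- \frac{i \sqrt{197}}{2561}\right) + 65 \left(-98\right) \left(- \frac{1}{39060}\right) = - \frac{24991 i \sqrt{197}}{2561} - - \frac{91}{558} = - \frac{24991 i \sqrt{197}}{2561} + \frac{91}{558} = \frac{91}{558} - \frac{24991 i \sqrt{197}}{2561}$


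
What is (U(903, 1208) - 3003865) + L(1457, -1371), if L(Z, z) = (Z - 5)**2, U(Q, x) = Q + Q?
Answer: -893755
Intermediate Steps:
U(Q, x) = 2*Q
L(Z, z) = (-5 + Z)**2
(U(903, 1208) - 3003865) + L(1457, -1371) = (2*903 - 3003865) + (-5 + 1457)**2 = (1806 - 3003865) + 1452**2 = -3002059 + 2108304 = -893755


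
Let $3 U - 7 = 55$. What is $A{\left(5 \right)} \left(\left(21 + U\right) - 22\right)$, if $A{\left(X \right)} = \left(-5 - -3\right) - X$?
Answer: $- \frac{413}{3} \approx -137.67$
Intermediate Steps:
$U = \frac{62}{3}$ ($U = \frac{7}{3} + \frac{1}{3} \cdot 55 = \frac{7}{3} + \frac{55}{3} = \frac{62}{3} \approx 20.667$)
$A{\left(X \right)} = -2 - X$ ($A{\left(X \right)} = \left(-5 + 3\right) - X = -2 - X$)
$A{\left(5 \right)} \left(\left(21 + U\right) - 22\right) = \left(-2 - 5\right) \left(\left(21 + \frac{62}{3}\right) - 22\right) = \left(-2 - 5\right) \left(\frac{125}{3} - 22\right) = \left(-7\right) \frac{59}{3} = - \frac{413}{3}$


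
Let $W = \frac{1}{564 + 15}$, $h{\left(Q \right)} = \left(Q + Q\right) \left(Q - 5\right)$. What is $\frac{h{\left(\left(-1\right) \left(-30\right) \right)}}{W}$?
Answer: $868500$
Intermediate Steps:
$h{\left(Q \right)} = 2 Q \left(-5 + Q\right)$
$W = \frac{1}{579} \approx 0.0017271$
$\frac{h{\left(\left(-1\right) \left(-30\right) \right)}}{W} = 2 \left(\left(-1\right) \left(-30\right)\right) \left(-5 - -30\right) \frac{1}{\frac{1}{579}} = 2 \cdot 30 \left(-5 + 30\right) 579 = 2 \cdot 30 \cdot 25 \cdot 579 = 1500 \cdot 579 = 868500$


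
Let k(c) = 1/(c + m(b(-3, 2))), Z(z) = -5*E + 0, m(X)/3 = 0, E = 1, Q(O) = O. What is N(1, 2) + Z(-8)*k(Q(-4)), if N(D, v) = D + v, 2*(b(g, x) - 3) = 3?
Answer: 17/4 ≈ 4.2500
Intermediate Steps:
b(g, x) = 9/2 (b(g, x) = 3 + (½)*3 = 3 + 3/2 = 9/2)
m(X) = 0 (m(X) = 3*0 = 0)
Z(z) = -5 (Z(z) = -5*1 + 0 = -5 + 0 = -5)
k(c) = 1/c (k(c) = 1/(c + 0) = 1/c)
N(1, 2) + Z(-8)*k(Q(-4)) = (1 + 2) - 5/(-4) = 3 - 5*(-¼) = 3 + 5/4 = 17/4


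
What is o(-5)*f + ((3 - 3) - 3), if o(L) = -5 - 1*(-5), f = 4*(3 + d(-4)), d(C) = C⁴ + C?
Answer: -3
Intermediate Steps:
d(C) = C + C⁴
f = 1020 (f = 4*(3 + (-4 + (-4)⁴)) = 4*(3 + (-4 + 256)) = 4*(3 + 252) = 4*255 = 1020)
o(L) = 0 (o(L) = -5 + 5 = 0)
o(-5)*f + ((3 - 3) - 3) = 0*1020 + ((3 - 3) - 3) = 0 + (0 - 3) = 0 - 3 = -3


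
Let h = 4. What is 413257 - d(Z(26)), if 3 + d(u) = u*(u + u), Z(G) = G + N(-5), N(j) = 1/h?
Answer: 3295055/8 ≈ 4.1188e+5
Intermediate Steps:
N(j) = 1/4
Z(G) = 1/4 + G (Z(G) = G + 1/4 = 1/4 + G)
d(u) = -3 + 2*u**2 (d(u) = -3 + u*(u + u) = -3 + u*(2*u) = -3 + 2*u**2)
413257 - d(Z(26)) = 413257 - (-3 + 2*(1/4 + 26)**2) = 413257 - (-3 + 2*(105/4)**2) = 413257 - (-3 + 2*(11025/16)) = 413257 - (-3 + 11025/8) = 413257 - 1*11001/8 = 413257 - 11001/8 = 3295055/8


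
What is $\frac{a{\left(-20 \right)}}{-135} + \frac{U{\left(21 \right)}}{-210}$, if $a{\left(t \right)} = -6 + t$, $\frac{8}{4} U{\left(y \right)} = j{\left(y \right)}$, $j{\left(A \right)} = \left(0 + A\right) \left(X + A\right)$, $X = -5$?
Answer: $- \frac{82}{135} \approx -0.60741$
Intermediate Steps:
$j{\left(A \right)} = A \left(-5 + A\right)$ ($j{\left(A \right)} = \left(0 + A\right) \left(-5 + A\right) = A \left(-5 + A\right)$)
$U{\left(y \right)} = \frac{y \left(-5 + y\right)}{2}$
$\frac{a{\left(-20 \right)}}{-135} + \frac{U{\left(21 \right)}}{-210} = \frac{-6 - 20}{-135} + \frac{\frac{1}{2} \cdot 21 \left(-5 + 21\right)}{-210} = \left(-26\right) \left(- \frac{1}{135}\right) + \frac{1}{2} \cdot 21 \cdot 16 \left(- \frac{1}{210}\right) = \frac{26}{135} + 168 \left(- \frac{1}{210}\right) = \frac{26}{135} - \frac{4}{5} = - \frac{82}{135}$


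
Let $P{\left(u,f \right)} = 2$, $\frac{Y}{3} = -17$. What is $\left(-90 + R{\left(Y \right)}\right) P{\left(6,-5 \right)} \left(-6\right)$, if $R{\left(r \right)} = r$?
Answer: $1692$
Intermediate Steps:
$Y = -51$ ($Y = 3 \left(-17\right) = -51$)
$\left(-90 + R{\left(Y \right)}\right) P{\left(6,-5 \right)} \left(-6\right) = \left(-90 - 51\right) 2 \left(-6\right) = \left(-141\right) \left(-12\right) = 1692$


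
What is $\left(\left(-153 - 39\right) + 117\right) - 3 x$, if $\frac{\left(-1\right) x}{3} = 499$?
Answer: $4416$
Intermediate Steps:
$x = -1497$ ($x = \left(-3\right) 499 = -1497$)
$\left(\left(-153 - 39\right) + 117\right) - 3 x = \left(\left(-153 - 39\right) + 117\right) - -4491 = \left(-192 + 117\right) + 4491 = -75 + 4491 = 4416$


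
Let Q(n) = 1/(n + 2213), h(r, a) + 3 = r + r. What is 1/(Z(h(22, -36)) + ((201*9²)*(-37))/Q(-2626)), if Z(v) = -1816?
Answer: 1/248788145 ≈ 4.0195e-9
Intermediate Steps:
h(r, a) = -3 + 2*r (h(r, a) = -3 + (r + r) = -3 + 2*r)
Q(n) = 1/(2213 + n)
1/(Z(h(22, -36)) + ((201*9²)*(-37))/Q(-2626)) = 1/(-1816 + ((201*9²)*(-37))/(1/(2213 - 2626))) = 1/(-1816 + ((201*81)*(-37))/(1/(-413))) = 1/(-1816 + (16281*(-37))/(-1/413)) = 1/(-1816 - 602397*(-413)) = 1/(-1816 + 248789961) = 1/248788145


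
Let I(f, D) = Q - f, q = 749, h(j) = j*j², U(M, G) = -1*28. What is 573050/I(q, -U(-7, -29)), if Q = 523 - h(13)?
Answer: -573050/2423 ≈ -236.50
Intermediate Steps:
U(M, G) = -28
h(j) = j³
Q = -1674 (Q = 523 - 1*13³ = 523 - 1*2197 = 523 - 2197 = -1674)
I(f, D) = -1674 - f
573050/I(q, -U(-7, -29)) = 573050/(-1674 - 1*749) = 573050/(-1674 - 749) = 573050/(-2423) = 573050*(-1/2423) = -573050/2423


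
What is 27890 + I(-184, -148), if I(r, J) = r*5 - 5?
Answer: 26965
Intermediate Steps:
I(r, J) = -5 + 5*r (I(r, J) = 5*r - 5 = -5 + 5*r)
27890 + I(-184, -148) = 27890 + (-5 + 5*(-184)) = 27890 + (-5 - 920) = 27890 - 925 = 26965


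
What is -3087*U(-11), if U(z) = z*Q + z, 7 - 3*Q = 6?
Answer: 45276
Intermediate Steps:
Q = 1/3 (Q = 7/3 - 1/3*6 = 7/3 - 2 = 1/3 ≈ 0.33333)
U(z) = 4*z/3 (U(z) = z*(1/3) + z = z/3 + z = 4*z/3)
-3087*U(-11) = -4116*(-11) = -3087*(-44/3) = 45276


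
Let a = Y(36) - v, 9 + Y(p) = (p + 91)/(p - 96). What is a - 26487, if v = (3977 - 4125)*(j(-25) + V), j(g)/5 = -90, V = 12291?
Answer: 103558193/60 ≈ 1.7260e+6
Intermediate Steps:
j(g) = -450 (j(g) = 5*(-90) = -450)
Y(p) = -9 + (91 + p)/(-96 + p) (Y(p) = -9 + (p + 91)/(p - 96) = -9 + (91 + p)/(-96 + p))
v = -1752468 (v = (3977 - 4125)*(-450 + 12291) = -148*11841 = -1752468)
a = 105147413/60 (a = (955 - 8*36)/(-96 + 36) - 1*(-1752468) = (955 - 288)/(-60) + 1752468 = -1/60*667 + 1752468 = -667/60 + 1752468 = 105147413/60 ≈ 1.7525e+6)
a - 26487 = 105147413/60 - 26487 = 103558193/60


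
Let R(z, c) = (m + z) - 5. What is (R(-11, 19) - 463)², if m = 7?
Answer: 222784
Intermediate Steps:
R(z, c) = 2 + z (R(z, c) = (7 + z) - 5 = 2 + z)
(R(-11, 19) - 463)² = ((2 - 11) - 463)² = (-9 - 463)² = (-472)² = 222784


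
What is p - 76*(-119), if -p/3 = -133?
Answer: 9443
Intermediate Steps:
p = 399 (p = -3*(-133) = 399)
p - 76*(-119) = 399 - 76*(-119) = 399 + 9044 = 9443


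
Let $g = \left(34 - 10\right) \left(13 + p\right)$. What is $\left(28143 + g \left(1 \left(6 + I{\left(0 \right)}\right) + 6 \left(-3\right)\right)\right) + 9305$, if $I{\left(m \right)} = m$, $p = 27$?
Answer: $25928$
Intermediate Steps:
$g = 960$ ($g = \left(34 - 10\right) \left(13 + 27\right) = 24 \cdot 40 = 960$)
$\left(28143 + g \left(1 \left(6 + I{\left(0 \right)}\right) + 6 \left(-3\right)\right)\right) + 9305 = \left(28143 + 960 \left(1 \left(6 + 0\right) + 6 \left(-3\right)\right)\right) + 9305 = \left(28143 + 960 \left(1 \cdot 6 - 18\right)\right) + 9305 = \left(28143 + 960 \left(6 - 18\right)\right) + 9305 = \left(28143 + 960 \left(-12\right)\right) + 9305 = \left(28143 - 11520\right) + 9305 = 16623 + 9305 = 25928$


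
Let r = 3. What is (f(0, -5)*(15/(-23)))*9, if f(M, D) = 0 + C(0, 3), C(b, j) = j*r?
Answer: -1215/23 ≈ -52.826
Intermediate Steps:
C(b, j) = 3*j (C(b, j) = j*3 = 3*j)
f(M, D) = 9 (f(M, D) = 0 + 3*3 = 0 + 9 = 9)
(f(0, -5)*(15/(-23)))*9 = (9*(15/(-23)))*9 = (9*(15*(-1/23)))*9 = (9*(-15/23))*9 = -135/23*9 = -1215/23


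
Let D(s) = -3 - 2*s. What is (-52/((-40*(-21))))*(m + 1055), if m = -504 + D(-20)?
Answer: -182/5 ≈ -36.400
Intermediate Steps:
m = -467 (m = -504 + (-3 - 2*(-20)) = -504 + (-3 + 40) = -504 + 37 = -467)
(-52/((-40*(-21))))*(m + 1055) = (-52/((-40*(-21))))*(-467 + 1055) = -52/840*588 = -52*1/840*588 = -13/210*588 = -182/5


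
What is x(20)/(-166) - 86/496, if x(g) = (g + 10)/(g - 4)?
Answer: -7603/41168 ≈ -0.18468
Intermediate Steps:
x(g) = (10 + g)/(-4 + g)
x(20)/(-166) - 86/496 = ((10 + 20)/(-4 + 20))/(-166) - 86/496 = (30/16)*(-1/166) - 86*1/496 = ((1/16)*30)*(-1/166) - 43/248 = (15/8)*(-1/166) - 43/248 = -15/1328 - 43/248 = -7603/41168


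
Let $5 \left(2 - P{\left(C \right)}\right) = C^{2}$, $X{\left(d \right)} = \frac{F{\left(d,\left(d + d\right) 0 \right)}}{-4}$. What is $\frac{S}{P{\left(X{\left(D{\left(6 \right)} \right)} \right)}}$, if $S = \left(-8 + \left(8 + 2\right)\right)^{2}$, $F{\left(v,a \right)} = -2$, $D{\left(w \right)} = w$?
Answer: $\frac{80}{39} \approx 2.0513$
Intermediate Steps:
$X{\left(d \right)} = \frac{1}{2}$ ($X{\left(d \right)} = - \frac{2}{-4} = \left(-2\right) \left(- \frac{1}{4}\right) = \frac{1}{2}$)
$P{\left(C \right)} = 2 - \frac{C^{2}}{5}$
$S = 4$ ($S = \left(-8 + 10\right)^{2} = 2^{2} = 4$)
$\frac{S}{P{\left(X{\left(D{\left(6 \right)} \right)} \right)}} = \frac{4}{2 - \frac{1}{5 \cdot 4}} = \frac{4}{2 - \frac{1}{20}} = \frac{4}{\frac{39}{20}} = 4 \cdot \frac{20}{39} = \frac{80}{39}$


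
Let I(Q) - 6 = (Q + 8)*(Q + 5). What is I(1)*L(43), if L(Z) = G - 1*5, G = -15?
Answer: -1200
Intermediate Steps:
I(Q) = 6 + (5 + Q)*(8 + Q) (I(Q) = 6 + (Q + 8)*(Q + 5) = 6 + (8 + Q)*(5 + Q) = 6 + (5 + Q)*(8 + Q))
L(Z) = -20 (L(Z) = -15 - 1*5 = -15 - 5 = -20)
I(1)*L(43) = (46 + 1² + 13*1)*(-20) = (46 + 1 + 13)*(-20) = 60*(-20) = -1200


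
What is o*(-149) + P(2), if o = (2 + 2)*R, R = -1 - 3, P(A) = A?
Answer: 2386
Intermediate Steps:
R = -4
o = -16 (o = (2 + 2)*(-4) = 4*(-4) = -16)
o*(-149) + P(2) = -16*(-149) + 2 = 2384 + 2 = 2386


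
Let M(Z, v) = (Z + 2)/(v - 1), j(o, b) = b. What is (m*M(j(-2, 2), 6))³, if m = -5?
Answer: -64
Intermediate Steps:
M(Z, v) = (2 + Z)/(-1 + v)
(m*M(j(-2, 2), 6))³ = (-5*(2 + 2)/(-1 + 6))³ = (-5*4/5)³ = (-4)³ = -64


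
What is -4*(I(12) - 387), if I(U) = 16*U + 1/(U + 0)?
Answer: 2339/3 ≈ 779.67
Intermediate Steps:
I(U) = 1/U + 16*U (I(U) = 16*U + 1/U = 1/U + 16*U)
-4*(I(12) - 387) = -4*((1/12 + 16*12) - 387) = -4*((1/12 + 192) - 387) = -4*(2305/12 - 387) = -4*(-2339/12) = 2339/3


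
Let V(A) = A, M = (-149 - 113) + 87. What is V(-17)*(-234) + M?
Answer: 3803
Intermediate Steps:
M = -175 (M = -262 + 87 = -175)
V(-17)*(-234) + M = -17*(-234) - 175 = 3978 - 175 = 3803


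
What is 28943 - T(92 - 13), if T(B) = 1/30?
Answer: 868289/30 ≈ 28943.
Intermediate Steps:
T(B) = 1/30
28943 - T(92 - 13) = 28943 - 1*1/30 = 28943 - 1/30 = 868289/30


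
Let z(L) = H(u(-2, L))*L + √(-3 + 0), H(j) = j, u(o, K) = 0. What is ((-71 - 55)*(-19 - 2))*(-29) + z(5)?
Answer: -76734 + I*√3 ≈ -76734.0 + 1.732*I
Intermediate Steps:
z(L) = I*√3 (z(L) = 0*L + √(-3 + 0) = 0 + √(-3) = 0 + I*√3 = I*√3)
((-71 - 55)*(-19 - 2))*(-29) + z(5) = ((-71 - 55)*(-19 - 2))*(-29) + I*√3 = -126*(-21)*(-29) + I*√3 = 2646*(-29) + I*√3 = -76734 + I*√3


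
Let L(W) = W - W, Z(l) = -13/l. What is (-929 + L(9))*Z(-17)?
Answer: -12077/17 ≈ -710.41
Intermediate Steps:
L(W) = 0
(-929 + L(9))*Z(-17) = (-929 + 0)*(-13/(-17)) = -(-12077)*(-1)/17 = -929*13/17 = -12077/17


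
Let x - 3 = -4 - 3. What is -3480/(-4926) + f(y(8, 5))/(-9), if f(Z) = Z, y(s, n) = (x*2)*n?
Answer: 38060/7389 ≈ 5.1509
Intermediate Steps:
x = -4 (x = 3 + (-4 - 3) = 3 - 7 = -4)
y(s, n) = -8*n (y(s, n) = (-4*2)*n = -8*n)
-3480/(-4926) + f(y(8, 5))/(-9) = -3480/(-4926) - 8*5/(-9) = -3480*(-1/4926) - 40*(-⅑) = 580/821 + 40/9 = 38060/7389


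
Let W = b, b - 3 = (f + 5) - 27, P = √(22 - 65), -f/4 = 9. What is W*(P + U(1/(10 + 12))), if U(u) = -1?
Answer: 55 - 55*I*√43 ≈ 55.0 - 360.66*I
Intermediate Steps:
f = -36 (f = -4*9 = -36)
P = I*√43 (P = √(-43) = I*√43 ≈ 6.5574*I)
b = -55 (b = 3 + ((-36 + 5) - 27) = 3 + (-31 - 27) = 3 - 58 = -55)
W = -55
W*(P + U(1/(10 + 12))) = -55*(I*√43 - 1) = -55*(-1 + I*√43) = 55 - 55*I*√43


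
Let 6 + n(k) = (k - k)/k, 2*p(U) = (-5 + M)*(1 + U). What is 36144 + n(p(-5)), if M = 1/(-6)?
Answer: 36138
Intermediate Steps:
M = -⅙ ≈ -0.16667
p(U) = -31/12 - 31*U/12 (p(U) = ((-5 - ⅙)*(1 + U))/2 = (-31*(1 + U)/6)/2 = (-31/6 - 31*U/6)/2 = -31/12 - 31*U/12)
n(k) = -6 (n(k) = -6 + (k - k)/k = -6 + 0/k = -6 + 0 = -6)
36144 + n(p(-5)) = 36144 - 6 = 36138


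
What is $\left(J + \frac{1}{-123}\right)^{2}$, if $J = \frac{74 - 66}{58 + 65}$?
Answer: $\frac{49}{15129} \approx 0.0032388$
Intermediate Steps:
$J = \frac{8}{123} \approx 0.065041$
$\left(J + \frac{1}{-123}\right)^{2} = \left(\frac{8}{123} + \frac{1}{-123}\right)^{2} = \left(\frac{8}{123} - \frac{1}{123}\right)^{2} = \left(\frac{7}{123}\right)^{2} = \frac{49}{15129}$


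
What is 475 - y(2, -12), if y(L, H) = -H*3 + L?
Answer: 437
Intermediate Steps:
y(L, H) = L - 3*H (y(L, H) = -3*H + L = L - 3*H)
475 - y(2, -12) = 475 - (2 - 3*(-12)) = 475 - (2 + 36) = 475 - 1*38 = 475 - 38 = 437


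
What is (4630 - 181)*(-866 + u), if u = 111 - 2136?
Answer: -12862059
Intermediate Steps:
u = -2025
(4630 - 181)*(-866 + u) = (4630 - 181)*(-866 - 2025) = 4449*(-2891) = -12862059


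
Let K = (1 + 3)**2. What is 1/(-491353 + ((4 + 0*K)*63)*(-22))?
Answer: -1/496897 ≈ -2.0125e-6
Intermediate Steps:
K = 16 (K = 4**2 = 16)
1/(-491353 + ((4 + 0*K)*63)*(-22)) = 1/(-491353 + ((4 + 0*16)*63)*(-22)) = 1/(-491353 + ((4 + 0)*63)*(-22)) = 1/(-491353 + (4*63)*(-22)) = 1/(-491353 + 252*(-22)) = 1/(-491353 - 5544) = 1/(-496897) = -1/496897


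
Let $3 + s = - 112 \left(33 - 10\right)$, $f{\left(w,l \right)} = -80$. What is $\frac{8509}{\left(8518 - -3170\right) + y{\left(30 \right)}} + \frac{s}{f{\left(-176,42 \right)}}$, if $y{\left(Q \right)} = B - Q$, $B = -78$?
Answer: $\frac{1527277}{46320} \approx 32.972$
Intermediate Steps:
$y{\left(Q \right)} = -78 - Q$
$s = -2579$ ($s = -3 - 112 \left(33 - 10\right) = -3 - 2576 = -2579$)
$\frac{8509}{\left(8518 - -3170\right) + y{\left(30 \right)}} + \frac{s}{f{\left(-176,42 \right)}} = \frac{8509}{\left(8518 - -3170\right) - 108} - \frac{2579}{-80} = \frac{8509}{\left(8518 + 3170\right) - 108} - - \frac{2579}{80} = \frac{8509}{11688 - 108} + \frac{2579}{80} = \frac{8509}{11580} + \frac{2579}{80} = \frac{1527277}{46320}$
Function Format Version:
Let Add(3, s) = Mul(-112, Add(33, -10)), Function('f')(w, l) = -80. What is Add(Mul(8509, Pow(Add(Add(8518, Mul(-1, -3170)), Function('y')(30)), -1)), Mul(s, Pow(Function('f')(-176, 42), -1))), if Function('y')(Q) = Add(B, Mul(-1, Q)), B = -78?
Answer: Rational(1527277, 46320) ≈ 32.972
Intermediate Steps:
Function('y')(Q) = Add(-78, Mul(-1, Q))
s = -2579 (s = Add(-3, Mul(-112, Add(33, -10))) = Add(-3, Mul(-112, 23)) = Add(-3, -2576) = -2579)
Add(Mul(8509, Pow(Add(Add(8518, Mul(-1, -3170)), Function('y')(30)), -1)), Mul(s, Pow(Function('f')(-176, 42), -1))) = Add(Mul(8509, Pow(Add(Add(8518, Mul(-1, -3170)), Add(-78, Mul(-1, 30))), -1)), Mul(-2579, Pow(-80, -1))) = Add(Mul(8509, Pow(Add(Add(8518, 3170), Add(-78, -30)), -1)), Mul(-2579, Rational(-1, 80))) = Add(Mul(8509, Pow(Add(11688, -108), -1)), Rational(2579, 80)) = Add(Mul(8509, Pow(11580, -1)), Rational(2579, 80)) = Add(Mul(8509, Rational(1, 11580)), Rational(2579, 80)) = Add(Rational(8509, 11580), Rational(2579, 80)) = Rational(1527277, 46320)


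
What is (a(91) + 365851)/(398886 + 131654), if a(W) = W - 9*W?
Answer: 365123/530540 ≈ 0.68821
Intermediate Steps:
a(W) = -8*W
(a(91) + 365851)/(398886 + 131654) = (-8*91 + 365851)/(398886 + 131654) = (-728 + 365851)/530540 = 365123*(1/530540) = 365123/530540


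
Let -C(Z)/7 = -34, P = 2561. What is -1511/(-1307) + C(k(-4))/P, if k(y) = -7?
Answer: 4180737/3347227 ≈ 1.2490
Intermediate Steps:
C(Z) = 238 (C(Z) = -7*(-34) = 238)
-1511/(-1307) + C(k(-4))/P = -1511/(-1307) + 238/2561 = -1511*(-1/1307) + 238*(1/2561) = 1511/1307 + 238/2561 = 4180737/3347227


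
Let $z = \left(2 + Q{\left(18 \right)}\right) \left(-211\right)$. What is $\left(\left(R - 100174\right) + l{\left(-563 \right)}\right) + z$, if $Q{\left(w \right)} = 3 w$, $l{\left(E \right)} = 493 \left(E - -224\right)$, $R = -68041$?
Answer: $-347158$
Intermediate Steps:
$l{\left(E \right)} = 110432 + 493 E$ ($l{\left(E \right)} = 493 \left(E + 224\right) = 493 \left(224 + E\right) = 110432 + 493 E$)
$z = -11816$ ($z = \left(2 + 3 \cdot 18\right) \left(-211\right) = \left(2 + 54\right) \left(-211\right) = 56 \left(-211\right) = -11816$)
$\left(\left(R - 100174\right) + l{\left(-563 \right)}\right) + z = \left(\left(-68041 - 100174\right) + \left(110432 + 493 \left(-563\right)\right)\right) - 11816 = \left(-168215 + \left(110432 - 277559\right)\right) - 11816 = \left(-168215 - 167127\right) - 11816 = -335342 - 11816 = -347158$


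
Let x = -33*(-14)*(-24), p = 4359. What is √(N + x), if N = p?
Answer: I*√6729 ≈ 82.031*I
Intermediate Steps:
N = 4359
x = -11088 (x = 462*(-24) = -11088)
√(N + x) = √(4359 - 11088) = √(-6729) = I*√6729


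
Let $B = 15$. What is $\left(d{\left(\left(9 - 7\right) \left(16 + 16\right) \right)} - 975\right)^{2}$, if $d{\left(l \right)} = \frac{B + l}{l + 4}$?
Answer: $\frac{4385220841}{4624} \approx 9.4836 \cdot 10^{5}$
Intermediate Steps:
$d{\left(l \right)} = \frac{15 + l}{4 + l}$ ($d{\left(l \right)} = \frac{15 + l}{l + 4} = \frac{15 + l}{4 + l}$)
$\left(d{\left(\left(9 - 7\right) \left(16 + 16\right) \right)} - 975\right)^{2} = \left(\frac{15 + \left(9 - 7\right) \left(16 + 16\right)}{4 + \left(9 - 7\right) \left(16 + 16\right)} - 975\right)^{2} = \left(\frac{15 + 2 \cdot 32}{4 + 2 \cdot 32} - 975\right)^{2} = \left(\frac{15 + 64}{4 + 64} - 975\right)^{2} = \left(\frac{1}{68} \cdot 79 - 975\right)^{2} = \left(\frac{79}{68} - 975\right)^{2} = \left(- \frac{66221}{68}\right)^{2} = \frac{4385220841}{4624}$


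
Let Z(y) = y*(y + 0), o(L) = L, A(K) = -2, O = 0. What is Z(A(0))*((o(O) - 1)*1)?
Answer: -4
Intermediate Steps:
Z(y) = y**2 (Z(y) = y*y = y**2)
Z(A(0))*((o(O) - 1)*1) = (-2)**2*((0 - 1)*1) = 4*(-1*1) = 4*(-1) = -4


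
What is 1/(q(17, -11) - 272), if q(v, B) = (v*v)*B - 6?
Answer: -1/3457 ≈ -0.00028927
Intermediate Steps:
q(v, B) = -6 + B*v² (q(v, B) = v²*B - 6 = B*v² - 6 = -6 + B*v²)
1/(q(17, -11) - 272) = 1/((-6 - 11*17²) - 272) = 1/((-6 - 11*289) - 272) = 1/((-6 - 3179) - 272) = 1/(-3185 - 272) = 1/(-3457) = -1/3457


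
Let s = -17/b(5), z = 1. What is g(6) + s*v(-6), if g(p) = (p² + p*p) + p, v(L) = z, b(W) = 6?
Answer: 451/6 ≈ 75.167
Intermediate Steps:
v(L) = 1
g(p) = p + 2*p² (g(p) = (p² + p²) + p = 2*p² + p = p + 2*p²)
s = -17/6 ≈ -2.8333
g(6) + s*v(-6) = 6*(1 + 2*6) - 17/6*1 = 6*(1 + 12) - 17/6 = 6*13 - 17/6 = 78 - 17/6 = 451/6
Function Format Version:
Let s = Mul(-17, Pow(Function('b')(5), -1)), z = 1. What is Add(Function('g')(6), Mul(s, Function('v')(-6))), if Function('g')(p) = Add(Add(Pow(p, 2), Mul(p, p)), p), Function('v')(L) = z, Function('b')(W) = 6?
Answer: Rational(451, 6) ≈ 75.167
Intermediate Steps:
Function('v')(L) = 1
Function('g')(p) = Add(p, Mul(2, Pow(p, 2))) (Function('g')(p) = Add(Add(Pow(p, 2), Pow(p, 2)), p) = Add(Mul(2, Pow(p, 2)), p) = Add(p, Mul(2, Pow(p, 2))))
s = Rational(-17, 6) (s = Mul(-17, Pow(6, -1)) = Mul(-17, Rational(1, 6)) = Rational(-17, 6) ≈ -2.8333)
Add(Function('g')(6), Mul(s, Function('v')(-6))) = Add(Mul(6, Add(1, Mul(2, 6))), Mul(Rational(-17, 6), 1)) = Add(Mul(6, Add(1, 12)), Rational(-17, 6)) = Add(Mul(6, 13), Rational(-17, 6)) = Add(78, Rational(-17, 6)) = Rational(451, 6)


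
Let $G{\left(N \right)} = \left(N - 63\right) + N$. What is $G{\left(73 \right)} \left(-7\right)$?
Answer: $-581$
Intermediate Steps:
$G{\left(N \right)} = -63 + 2 N$ ($G{\left(N \right)} = \left(-63 + N\right) + N = -63 + 2 N$)
$G{\left(73 \right)} \left(-7\right) = \left(-63 + 2 \cdot 73\right) \left(-7\right) = \left(-63 + 146\right) \left(-7\right) = 83 \left(-7\right) = -581$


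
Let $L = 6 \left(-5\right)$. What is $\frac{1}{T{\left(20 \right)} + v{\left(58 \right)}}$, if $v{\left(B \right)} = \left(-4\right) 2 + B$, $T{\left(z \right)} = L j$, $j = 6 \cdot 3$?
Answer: $- \frac{1}{490} \approx -0.0020408$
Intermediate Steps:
$L = -30$
$j = 18$
$T{\left(z \right)} = -540$ ($T{\left(z \right)} = \left(-30\right) 18 = -540$)
$v{\left(B \right)} = -8 + B$
$\frac{1}{T{\left(20 \right)} + v{\left(58 \right)}} = \frac{1}{-540 + \left(-8 + 58\right)} = \frac{1}{-540 + 50} = \frac{1}{-490} = - \frac{1}{490}$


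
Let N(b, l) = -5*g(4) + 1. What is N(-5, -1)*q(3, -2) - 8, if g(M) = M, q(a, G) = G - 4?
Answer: 106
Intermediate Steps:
q(a, G) = -4 + G
N(b, l) = -19 (N(b, l) = -5*4 + 1 = -20 + 1 = -19)
N(-5, -1)*q(3, -2) - 8 = -19*(-4 - 2) - 8 = -19*(-6) - 8 = 114 - 8 = 106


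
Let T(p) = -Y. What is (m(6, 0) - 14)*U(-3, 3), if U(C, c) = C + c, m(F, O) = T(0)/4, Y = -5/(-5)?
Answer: 0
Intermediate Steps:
Y = 1 (Y = -5*(-1/5) = 1)
T(p) = -1 (T(p) = -1*1 = -1)
m(F, O) = -1/4
(m(6, 0) - 14)*U(-3, 3) = (-1/4 - 14)*(-3 + 3) = -57/4*0 = 0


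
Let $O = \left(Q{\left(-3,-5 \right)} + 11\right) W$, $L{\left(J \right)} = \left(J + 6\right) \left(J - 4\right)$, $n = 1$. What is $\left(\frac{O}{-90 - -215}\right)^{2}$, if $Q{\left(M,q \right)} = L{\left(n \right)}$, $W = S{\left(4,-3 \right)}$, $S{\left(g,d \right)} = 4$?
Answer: $\frac{64}{625} \approx 0.1024$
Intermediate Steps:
$W = 4$
$L{\left(J \right)} = \left(-4 + J\right) \left(6 + J\right)$ ($L{\left(J \right)} = \left(6 + J\right) \left(-4 + J\right) = \left(-4 + J\right) \left(6 + J\right)$)
$Q{\left(M,q \right)} = -21$ ($Q{\left(M,q \right)} = -24 + 1^{2} + 2 \cdot 1 = -24 + 1 + 2 = -21$)
$O = -40$ ($O = \left(-21 + 11\right) 4 = \left(-10\right) 4 = -40$)
$\left(\frac{O}{-90 - -215}\right)^{2} = \left(- \frac{40}{-90 - -215}\right)^{2} = \left(- \frac{40}{-90 + 215}\right)^{2} = \left(- \frac{40}{125}\right)^{2} = \left(\left(-40\right) \frac{1}{125}\right)^{2} = \left(- \frac{8}{25}\right)^{2} = \frac{64}{625}$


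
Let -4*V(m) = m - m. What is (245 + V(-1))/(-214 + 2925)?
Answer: 245/2711 ≈ 0.090373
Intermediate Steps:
V(m) = 0 (V(m) = -(m - m)/4 = -¼*0 = 0)
(245 + V(-1))/(-214 + 2925) = (245 + 0)/(-214 + 2925) = 245/2711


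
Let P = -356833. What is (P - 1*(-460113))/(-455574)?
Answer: -51640/227787 ≈ -0.22670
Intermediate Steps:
(P - 1*(-460113))/(-455574) = (-356833 - 1*(-460113))/(-455574) = (-356833 + 460113)*(-1/455574) = 103280*(-1/455574) = -51640/227787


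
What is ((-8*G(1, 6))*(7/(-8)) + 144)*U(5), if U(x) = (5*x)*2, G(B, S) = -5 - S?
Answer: 3350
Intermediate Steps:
U(x) = 10*x
((-8*G(1, 6))*(7/(-8)) + 144)*U(5) = ((-8*(-5 - 1*6))*(7/(-8)) + 144)*(10*5) = ((-8*(-5 - 6))*(7*(-1/8)) + 144)*50 = (-8*(-11)*(-7/8) + 144)*50 = (88*(-7/8) + 144)*50 = (-77 + 144)*50 = 67*50 = 3350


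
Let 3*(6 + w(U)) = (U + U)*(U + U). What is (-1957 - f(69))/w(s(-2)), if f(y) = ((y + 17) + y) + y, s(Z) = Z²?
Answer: -6543/46 ≈ -142.24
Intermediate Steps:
f(y) = 17 + 3*y (f(y) = ((17 + y) + y) + y = (17 + 2*y) + y = 17 + 3*y)
w(U) = -6 + 4*U²/3 (w(U) = -6 + ((U + U)*(U + U))/3 = -6 + ((2*U)*(2*U))/3 = -6 + (4*U²)/3 = -6 + 4*U²/3)
(-1957 - f(69))/w(s(-2)) = (-1957 - (17 + 3*69))/(-6 + 4*((-2)²)²/3) = (-1957 - (17 + 207))/(-6 + (4/3)*4²) = (-1957 - 1*224)/(-6 + (4/3)*16) = (-1957 - 224)/(-6 + 64/3) = -2181/46/3 = -2181*3/46 = -6543/46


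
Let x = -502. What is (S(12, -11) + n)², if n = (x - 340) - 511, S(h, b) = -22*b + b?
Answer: 1258884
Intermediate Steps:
S(h, b) = -21*b
n = -1353 (n = (-502 - 340) - 511 = -842 - 511 = -1353)
(S(12, -11) + n)² = (-21*(-11) - 1353)² = (231 - 1353)² = (-1122)² = 1258884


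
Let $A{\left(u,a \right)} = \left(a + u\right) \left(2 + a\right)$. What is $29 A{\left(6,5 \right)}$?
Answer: $2233$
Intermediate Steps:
$A{\left(u,a \right)} = \left(2 + a\right) \left(a + u\right)$
$29 A{\left(6,5 \right)} = 29 \left(5^{2} + 2 \cdot 5 + 2 \cdot 6 + 5 \cdot 6\right) = 29 \left(25 + 10 + 12 + 30\right) = 29 \cdot 77 = 2233$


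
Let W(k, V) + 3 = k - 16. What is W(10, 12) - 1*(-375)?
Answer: 366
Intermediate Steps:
W(k, V) = -19 + k (W(k, V) = -3 + (k - 16) = -3 + (-16 + k) = -19 + k)
W(10, 12) - 1*(-375) = (-19 + 10) - 1*(-375) = -9 + 375 = 366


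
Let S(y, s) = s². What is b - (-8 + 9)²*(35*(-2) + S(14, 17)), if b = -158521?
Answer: -158740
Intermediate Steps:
b - (-8 + 9)²*(35*(-2) + S(14, 17)) = -158521 - (-8 + 9)²*(35*(-2) + 17²) = -158521 - 1²*(-70 + 289) = -158521 - 219 = -158740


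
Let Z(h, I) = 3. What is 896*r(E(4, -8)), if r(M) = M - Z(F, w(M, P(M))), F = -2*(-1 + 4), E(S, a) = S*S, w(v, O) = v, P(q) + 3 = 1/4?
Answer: 11648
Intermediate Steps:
P(q) = -11/4 (P(q) = -3 + 1/4 = -11/4)
E(S, a) = S**2
F = -6 (F = -2*3 = -6)
r(M) = -3 + M (r(M) = M - 1*3 = M - 3 = -3 + M)
896*r(E(4, -8)) = 896*(-3 + 4**2) = 896*(-3 + 16) = 896*13 = 11648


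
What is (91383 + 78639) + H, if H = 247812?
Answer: 417834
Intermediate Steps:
(91383 + 78639) + H = (91383 + 78639) + 247812 = 170022 + 247812 = 417834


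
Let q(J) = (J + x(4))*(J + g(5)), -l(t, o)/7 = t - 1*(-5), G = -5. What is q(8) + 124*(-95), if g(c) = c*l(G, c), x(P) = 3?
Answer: -11692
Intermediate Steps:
l(t, o) = -35 - 7*t (l(t, o) = -7*(t - 1*(-5)) = -7*(t + 5) = -7*(5 + t) = -35 - 7*t)
g(c) = 0 (g(c) = c*(-35 - 7*(-5)) = c*(-35 + 35) = c*0 = 0)
q(J) = J*(3 + J) (q(J) = (J + 3)*(J + 0) = (3 + J)*J = J*(3 + J))
q(8) + 124*(-95) = 8*(3 + 8) + 124*(-95) = 8*11 - 11780 = 88 - 11780 = -11692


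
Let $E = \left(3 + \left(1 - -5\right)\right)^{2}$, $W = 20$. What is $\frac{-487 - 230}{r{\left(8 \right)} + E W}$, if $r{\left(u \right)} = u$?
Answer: $- \frac{717}{1628} \approx -0.44042$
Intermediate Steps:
$E = 81$ ($E = \left(3 + \left(1 + 5\right)\right)^{2} = \left(3 + 6\right)^{2} = 9^{2} = 81$)
$\frac{-487 - 230}{r{\left(8 \right)} + E W} = \frac{-487 - 230}{8 + 81 \cdot 20} = - \frac{717}{8 + 1620} = - \frac{717}{1628}$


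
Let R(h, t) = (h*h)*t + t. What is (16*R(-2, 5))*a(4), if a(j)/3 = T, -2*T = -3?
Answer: 1800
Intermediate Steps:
R(h, t) = t + t*h² (R(h, t) = h²*t + t = t*h² + t = t + t*h²)
T = 3/2 (T = -½*(-3) = 3/2 ≈ 1.5000)
a(j) = 9/2 (a(j) = 3*(3/2) = 9/2)
(16*R(-2, 5))*a(4) = (16*(5*(1 + (-2)²)))*(9/2) = (16*(5*(1 + 4)))*(9/2) = (16*(5*5))*(9/2) = (16*25)*(9/2) = 400*(9/2) = 1800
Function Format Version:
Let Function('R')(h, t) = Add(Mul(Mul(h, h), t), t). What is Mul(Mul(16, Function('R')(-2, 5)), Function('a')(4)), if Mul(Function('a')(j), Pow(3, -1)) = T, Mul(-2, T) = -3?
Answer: 1800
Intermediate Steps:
Function('R')(h, t) = Add(t, Mul(t, Pow(h, 2))) (Function('R')(h, t) = Add(Mul(Pow(h, 2), t), t) = Add(Mul(t, Pow(h, 2)), t) = Add(t, Mul(t, Pow(h, 2))))
T = Rational(3, 2) (T = Mul(Rational(-1, 2), -3) = Rational(3, 2) ≈ 1.5000)
Function('a')(j) = Rational(9, 2) (Function('a')(j) = Mul(3, Rational(3, 2)) = Rational(9, 2))
Mul(Mul(16, Function('R')(-2, 5)), Function('a')(4)) = Mul(Mul(16, Mul(5, Add(1, Pow(-2, 2)))), Rational(9, 2)) = Mul(Mul(16, Mul(5, Add(1, 4))), Rational(9, 2)) = Mul(Mul(16, Mul(5, 5)), Rational(9, 2)) = Mul(Mul(16, 25), Rational(9, 2)) = Mul(400, Rational(9, 2)) = 1800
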